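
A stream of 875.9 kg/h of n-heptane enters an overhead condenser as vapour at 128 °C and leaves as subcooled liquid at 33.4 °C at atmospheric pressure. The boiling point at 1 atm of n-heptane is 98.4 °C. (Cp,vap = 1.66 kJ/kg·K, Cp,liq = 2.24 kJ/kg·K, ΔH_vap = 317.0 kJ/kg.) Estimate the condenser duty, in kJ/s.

Q_c = 125 kJ/s

vapour 128→98.4 °C: -49.136 kJ/kg
condensation at 98.4 °C: -317 kJ/kg
liquid 98.4→33.4 °C: -145.6 kJ/kg
Δh = -49.136 + -317 + -145.6 = -511.74 kJ/kg
Q = ṁ·Δh = 875.9 kg/h × -511.74 kJ/kg = -448230 kJ/h
|Q| = 124.51 kW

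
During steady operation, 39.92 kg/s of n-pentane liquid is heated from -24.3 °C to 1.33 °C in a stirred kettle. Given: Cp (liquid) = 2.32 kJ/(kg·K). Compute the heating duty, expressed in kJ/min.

Q = 142000 kJ/min

Q = ṁ·Cp·ΔT = 39.92 × 2.32 × (1.33 − -24.3) = 2373.7 kJ/s
Heating duty = 142420 kJ/min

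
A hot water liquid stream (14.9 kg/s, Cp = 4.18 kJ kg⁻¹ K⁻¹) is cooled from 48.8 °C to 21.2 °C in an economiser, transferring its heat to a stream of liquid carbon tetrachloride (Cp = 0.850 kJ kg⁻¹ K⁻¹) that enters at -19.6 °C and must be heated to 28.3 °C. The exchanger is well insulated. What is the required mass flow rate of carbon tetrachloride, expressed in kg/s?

ṁ_c = 42.2 kg/s

Heat released by hot stream: Q = 14.9 × 4.18 × (48.8 − 21.2) = 1719 kJ/s
Energy balance on cold side (adiabatic exchanger): Q = ṁ_c·Cp_c·(T_c,out − T_c,in)
ṁ_c = 1719 / [0.850 × (28.3 − -19.6)] = 42.22 kg/s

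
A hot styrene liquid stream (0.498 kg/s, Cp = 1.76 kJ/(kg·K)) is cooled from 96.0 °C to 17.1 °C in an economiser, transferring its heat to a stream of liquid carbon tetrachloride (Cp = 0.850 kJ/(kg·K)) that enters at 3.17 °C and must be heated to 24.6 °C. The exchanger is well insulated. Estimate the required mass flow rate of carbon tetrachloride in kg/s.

Heat released by hot stream: Q = 0.498 × 1.76 × (96.0 − 17.1) = 69.154 kJ/s
Energy balance on cold side (adiabatic exchanger): Q = ṁ_c·Cp_c·(T_c,out − T_c,in)
ṁ_c = 69.154 / [0.850 × (24.6 − 3.17)] = 3.7965 kg/s

ṁ_c = 3.80 kg/s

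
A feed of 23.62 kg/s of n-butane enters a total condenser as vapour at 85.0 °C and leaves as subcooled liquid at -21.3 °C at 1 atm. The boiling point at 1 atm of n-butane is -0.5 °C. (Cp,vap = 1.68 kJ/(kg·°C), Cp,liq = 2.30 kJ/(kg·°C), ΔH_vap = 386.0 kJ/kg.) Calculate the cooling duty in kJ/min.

Q_c = 818000 kJ/min

vapour 85.0→-0.5 °C: -143.64 kJ/kg
condensation at -0.5 °C: -386 kJ/kg
liquid -0.5→-21.3 °C: -47.84 kJ/kg
Δh = -143.64 + -386 + -47.84 = -577.48 kJ/kg
Q = ṁ·Δh = 23.62 kg/s × -577.48 kJ/kg = -13640 kJ/s
|Q| = 13640 kW = 818400 kJ/min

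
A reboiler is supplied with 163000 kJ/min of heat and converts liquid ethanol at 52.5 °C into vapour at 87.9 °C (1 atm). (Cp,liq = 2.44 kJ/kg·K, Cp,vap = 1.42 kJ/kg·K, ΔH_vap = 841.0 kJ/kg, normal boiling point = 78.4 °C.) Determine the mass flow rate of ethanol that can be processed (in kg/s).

Δh = 2.44×(78.4−52.5) + 841.0 + 1.42×(87.9−78.4) = 917.69 kJ/kg
Q = 163000 kJ/min = 2716.7 kJ/s = 2716.7 kJ/s
ṁ = Q/Δh = 2716.7 / 917.69 = 2.9603 kg/s

ṁ = 2.96 kg/s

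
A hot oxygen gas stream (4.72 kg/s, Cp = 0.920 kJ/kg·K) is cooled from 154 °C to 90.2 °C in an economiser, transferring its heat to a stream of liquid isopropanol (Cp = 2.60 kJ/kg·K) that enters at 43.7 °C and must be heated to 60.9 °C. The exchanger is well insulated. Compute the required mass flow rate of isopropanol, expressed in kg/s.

ṁ_c = 6.20 kg/s

Heat released by hot stream: Q = 4.72 × 0.920 × (154 − 90.2) = 277.05 kJ/s
Energy balance on cold side (adiabatic exchanger): Q = ṁ_c·Cp_c·(T_c,out − T_c,in)
ṁ_c = 277.05 / [2.60 × (60.9 − 43.7)] = 6.1951 kg/s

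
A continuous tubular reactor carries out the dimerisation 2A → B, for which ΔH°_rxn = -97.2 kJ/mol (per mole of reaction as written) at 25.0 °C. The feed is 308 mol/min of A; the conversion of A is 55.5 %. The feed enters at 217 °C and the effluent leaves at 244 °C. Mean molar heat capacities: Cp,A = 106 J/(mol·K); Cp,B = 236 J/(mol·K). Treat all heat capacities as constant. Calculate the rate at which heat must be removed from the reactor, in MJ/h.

Q_out = 419 MJ/h

Extent of reaction ξ = 0.555 × 308 / 2 = 85.47 mol/min
Reaction term: ξ·ΔH°_rxn = 85.47 × -97.2 = -8307.7 kJ/min
Sensible, feed 217→25 °C: -6268.4 kJ/min
Outlet flows (mol/min): A 137.06, B 85.47
Sensible, products 25→244 °C: 7599.1 kJ/min
Q = ΔH = -6977 kJ/min = -116.28 kW
Heat removed = 418.62 MJ/h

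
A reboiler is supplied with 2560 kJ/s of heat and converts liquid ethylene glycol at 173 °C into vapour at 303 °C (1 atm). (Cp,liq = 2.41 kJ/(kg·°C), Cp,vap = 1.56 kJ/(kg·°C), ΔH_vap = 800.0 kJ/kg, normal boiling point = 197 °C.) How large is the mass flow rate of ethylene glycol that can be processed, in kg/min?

ṁ = 150 kg/min

Δh = 2.41×(197−173) + 800.0 + 1.56×(303−197) = 1023.2 kJ/kg
Q = 2560 kJ/s = 2560 kJ/s = 153600 kJ/min
ṁ = Q/Δh = 153600 / 1023.2 = 150.12 kg/min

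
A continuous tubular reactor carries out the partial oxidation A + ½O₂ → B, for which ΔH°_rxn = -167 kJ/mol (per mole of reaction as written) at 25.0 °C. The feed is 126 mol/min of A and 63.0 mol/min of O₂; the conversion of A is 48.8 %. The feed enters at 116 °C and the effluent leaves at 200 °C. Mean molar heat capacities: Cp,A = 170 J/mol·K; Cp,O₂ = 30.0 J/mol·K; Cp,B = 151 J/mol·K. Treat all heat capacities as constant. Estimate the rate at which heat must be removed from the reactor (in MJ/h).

Q_out = 521 MJ/h

Extent of reaction ξ = 0.488 × 126 = 61.488 mol/min
Reaction term: ξ·ΔH°_rxn = 61.488 × -167 = -10268 kJ/min
Sensible, feed 116→25 °C: -2121.2 kJ/min
Outlet flows (mol/min): A 64.512, O₂ 32.256, B 61.488
Sensible, products 25→200 °C: 3713.4 kJ/min
Q = ΔH = -8676.3 kJ/min = -144.61 kW
Heat removed = 520.58 MJ/h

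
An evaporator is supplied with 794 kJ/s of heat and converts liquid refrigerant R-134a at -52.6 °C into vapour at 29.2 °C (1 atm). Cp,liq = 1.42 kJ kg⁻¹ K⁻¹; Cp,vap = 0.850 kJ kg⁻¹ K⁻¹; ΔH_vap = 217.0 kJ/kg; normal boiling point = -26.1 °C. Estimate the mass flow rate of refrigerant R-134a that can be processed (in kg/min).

Δh = 1.42×(-26.1−-52.6) + 217.0 + 0.850×(29.2−-26.1) = 301.63 kJ/kg
Q = 794 kJ/s = 794 kJ/s = 47640 kJ/min
ṁ = Q/Δh = 47640 / 301.63 = 157.94 kg/min

ṁ = 158 kg/min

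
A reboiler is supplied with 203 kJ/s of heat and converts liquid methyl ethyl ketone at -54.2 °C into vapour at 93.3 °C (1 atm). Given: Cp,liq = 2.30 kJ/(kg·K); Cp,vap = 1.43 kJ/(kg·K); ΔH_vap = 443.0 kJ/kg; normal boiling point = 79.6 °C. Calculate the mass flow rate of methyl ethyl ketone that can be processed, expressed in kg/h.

ṁ = 949 kg/h

Δh = 2.30×(79.6−-54.2) + 443.0 + 1.43×(93.3−79.6) = 770.33 kJ/kg
Q = 203 kJ/s = 203 kJ/s = 730800 kJ/h
ṁ = Q/Δh = 730800 / 770.33 = 948.68 kg/h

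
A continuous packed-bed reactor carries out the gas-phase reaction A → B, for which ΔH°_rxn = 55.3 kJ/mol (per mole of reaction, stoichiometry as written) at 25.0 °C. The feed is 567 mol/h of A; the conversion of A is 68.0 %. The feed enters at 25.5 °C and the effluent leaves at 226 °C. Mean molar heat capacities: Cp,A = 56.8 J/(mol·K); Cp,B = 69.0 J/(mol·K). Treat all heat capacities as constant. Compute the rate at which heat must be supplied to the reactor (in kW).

Extent of reaction ξ = 0.680 × 567 = 385.56 mol/h
Reaction term: ξ·ΔH°_rxn = 385.56 × 55.3 = 21321 kJ/h
Sensible, feed 25.5→25 °C: -16.103 kJ/h
Outlet flows (mol/h): A 181.44, B 385.56
Sensible, products 25→226 °C: 7418.8 kJ/h
Q = ΔH = 28724 kJ/h = 7.9789 kW
Heat supplied = 7.9789 kW

Q_in = 7.98 kW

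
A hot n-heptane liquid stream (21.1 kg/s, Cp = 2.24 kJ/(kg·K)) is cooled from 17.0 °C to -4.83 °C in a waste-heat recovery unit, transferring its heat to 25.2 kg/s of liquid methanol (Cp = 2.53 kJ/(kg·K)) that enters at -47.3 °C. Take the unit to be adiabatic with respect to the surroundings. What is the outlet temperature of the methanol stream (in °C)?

T_c,out = -31.1 °C

Heat released by hot stream: Q = 21.1 × 2.24 × (17.0 − -4.83) = 1031.8 kJ/s
Energy balance on cold side (adiabatic exchanger): Q = ṁ_c·Cp_c·(T_c,out − T_c,in)
T_c,out = -47.3 + 1031.8/(25.2 × 2.53) = -31.117 °C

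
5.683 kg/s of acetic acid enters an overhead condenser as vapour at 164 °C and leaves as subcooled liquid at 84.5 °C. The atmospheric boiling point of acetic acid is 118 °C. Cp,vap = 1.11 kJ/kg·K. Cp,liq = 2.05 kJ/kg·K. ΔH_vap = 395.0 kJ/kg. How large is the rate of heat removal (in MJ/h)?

Q_c = 10500 MJ/h

vapour 164→118 °C: -51.06 kJ/kg
condensation at 118 °C: -395 kJ/kg
liquid 118→84.5 °C: -68.675 kJ/kg
Δh = -51.06 + -395 + -68.675 = -514.74 kJ/kg
Q = ṁ·Δh = 5.683 kg/s × -514.74 kJ/kg = -2925.2 kJ/s
|Q| = 2925.2 kW = 10531 MJ/h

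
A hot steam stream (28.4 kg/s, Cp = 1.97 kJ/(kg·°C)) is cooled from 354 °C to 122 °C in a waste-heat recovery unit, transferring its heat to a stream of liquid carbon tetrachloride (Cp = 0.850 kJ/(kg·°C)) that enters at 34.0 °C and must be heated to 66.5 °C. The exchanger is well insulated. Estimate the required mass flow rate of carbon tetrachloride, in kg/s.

Heat released by hot stream: Q = 28.4 × 1.97 × (354 − 122) = 12980 kJ/s
Energy balance on cold side (adiabatic exchanger): Q = ṁ_c·Cp_c·(T_c,out − T_c,in)
ṁ_c = 12980 / [0.850 × (66.5 − 34.0)] = 469.86 kg/s

ṁ_c = 470 kg/s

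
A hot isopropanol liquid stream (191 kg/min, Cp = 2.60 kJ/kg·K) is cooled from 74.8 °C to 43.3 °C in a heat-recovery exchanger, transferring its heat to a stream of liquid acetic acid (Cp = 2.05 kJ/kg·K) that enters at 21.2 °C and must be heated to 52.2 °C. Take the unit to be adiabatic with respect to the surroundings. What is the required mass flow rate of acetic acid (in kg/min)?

ṁ_c = 246 kg/min

Heat released by hot stream: Q = 191 × 2.60 × (74.8 − 43.3) = 15643 kJ/min
Energy balance on cold side (adiabatic exchanger): Q = ṁ_c·Cp_c·(T_c,out − T_c,in)
ṁ_c = 15643 / [2.05 × (52.2 − 21.2)] = 246.15 kg/min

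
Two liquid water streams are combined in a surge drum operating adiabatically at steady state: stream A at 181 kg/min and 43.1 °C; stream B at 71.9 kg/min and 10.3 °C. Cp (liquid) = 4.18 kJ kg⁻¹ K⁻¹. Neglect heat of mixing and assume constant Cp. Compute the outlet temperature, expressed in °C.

Adiabatic, steady state ⇒ Σ ṁᵢCp,ᵢ(T_out − Tᵢ) = 0
T_out = Σ ṁᵢCp,ᵢTᵢ / Σ ṁᵢCp,ᵢ
      = 35704 / 1057.1 = 33.775 °C

T_out = 33.8 °C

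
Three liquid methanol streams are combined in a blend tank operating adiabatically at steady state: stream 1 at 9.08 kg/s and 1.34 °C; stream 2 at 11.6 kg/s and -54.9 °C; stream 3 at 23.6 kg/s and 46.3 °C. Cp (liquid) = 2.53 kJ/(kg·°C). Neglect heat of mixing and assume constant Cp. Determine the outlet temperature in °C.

T_out = 10.6 °C

Adiabatic, steady state ⇒ Σ ṁᵢCp,ᵢ(T_out − Tᵢ) = 0
Σ ṁᵢCp,ᵢTᵢ = 9.08×2.53×1.34 + 11.6×2.53×-54.9 + 23.6×2.53×46.3 = 1184.1
Σ ṁᵢCp,ᵢ = 9.08×2.53 + 11.6×2.53 + 23.6×2.53 = 112.03
T_out = 1184.1 / 112.03 = 10.569 °C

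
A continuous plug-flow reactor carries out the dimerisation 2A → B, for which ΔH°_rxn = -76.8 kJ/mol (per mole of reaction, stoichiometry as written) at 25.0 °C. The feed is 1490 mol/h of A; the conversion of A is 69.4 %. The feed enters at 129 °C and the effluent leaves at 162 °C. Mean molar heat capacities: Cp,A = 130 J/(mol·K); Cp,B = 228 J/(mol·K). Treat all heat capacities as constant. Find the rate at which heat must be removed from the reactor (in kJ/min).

Extent of reaction ξ = 0.694 × 1490 / 2 = 517.03 mol/h
Reaction term: ξ·ΔH°_rxn = 517.03 × -76.8 = -39708 kJ/h
Sensible, feed 129→25 °C: -20145 kJ/h
Outlet flows (mol/h): A 455.94, B 517.03
Sensible, products 25→162 °C: 24270 kJ/h
Q = ΔH = -35582 kJ/h = -9.884 kW
Heat removed = 593.04 kJ/min

Q_out = 593 kJ/min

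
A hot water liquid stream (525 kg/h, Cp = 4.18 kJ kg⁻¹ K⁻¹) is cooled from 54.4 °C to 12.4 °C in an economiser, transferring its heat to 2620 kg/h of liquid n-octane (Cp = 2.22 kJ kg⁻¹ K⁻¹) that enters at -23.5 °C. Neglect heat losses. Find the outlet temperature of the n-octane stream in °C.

T_c,out = -7.65 °C

Heat released by hot stream: Q = 525 × 4.18 × (54.4 − 12.4) = 92169 kJ/h
Energy balance on cold side (adiabatic exchanger): Q = ṁ_c·Cp_c·(T_c,out − T_c,in)
T_c,out = -23.5 + 92169/(2620 × 2.22) = -7.6536 °C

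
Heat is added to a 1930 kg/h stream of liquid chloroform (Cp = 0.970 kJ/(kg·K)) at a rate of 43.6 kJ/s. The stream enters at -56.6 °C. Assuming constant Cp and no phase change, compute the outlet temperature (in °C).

T_out = 27.2 °C

Q = 43.6 kJ/s = 156960 kJ/h
ΔT = Q/(ṁ·Cp) = 156960/(1930×0.970) = 83.842 K
T_out = -56.6 + 83.842 = 27.242 °C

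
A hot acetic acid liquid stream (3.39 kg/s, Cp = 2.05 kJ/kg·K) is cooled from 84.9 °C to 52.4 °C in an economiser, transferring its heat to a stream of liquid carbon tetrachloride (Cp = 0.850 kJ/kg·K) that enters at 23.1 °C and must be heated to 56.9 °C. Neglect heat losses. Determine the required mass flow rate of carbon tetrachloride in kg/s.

Heat released by hot stream: Q = 3.39 × 2.05 × (84.9 − 52.4) = 225.86 kJ/s
Energy balance on cold side (adiabatic exchanger): Q = ṁ_c·Cp_c·(T_c,out − T_c,in)
ṁ_c = 225.86 / [0.850 × (56.9 − 23.1)] = 7.8614 kg/s

ṁ_c = 7.86 kg/s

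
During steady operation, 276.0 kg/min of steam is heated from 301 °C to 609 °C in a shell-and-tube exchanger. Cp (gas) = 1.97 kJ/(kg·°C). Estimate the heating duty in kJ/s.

Q = 2790 kJ/s

Q = ṁ·Cp·ΔT = 276.0 × 1.97 × (609 − 301) = 167470 kJ/min
Converting: 167470 / 60 s = 2791.1 kW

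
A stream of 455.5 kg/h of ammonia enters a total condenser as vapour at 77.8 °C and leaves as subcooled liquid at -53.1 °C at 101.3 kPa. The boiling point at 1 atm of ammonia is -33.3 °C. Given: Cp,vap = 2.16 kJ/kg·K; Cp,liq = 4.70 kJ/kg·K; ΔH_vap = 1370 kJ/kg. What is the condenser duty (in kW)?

Q_c = 215 kW

vapour 77.8→-33.3 °C: -239.98 kJ/kg
condensation at -33.3 °C: -1370 kJ/kg
liquid -33.3→-53.1 °C: -93.06 kJ/kg
Δh = -239.98 + -1370 + -93.06 = -1703 kJ/kg
Q = ṁ·Δh = 455.5 kg/h × -1703 kJ/kg = -775730 kJ/h
|Q| = 215.48 kW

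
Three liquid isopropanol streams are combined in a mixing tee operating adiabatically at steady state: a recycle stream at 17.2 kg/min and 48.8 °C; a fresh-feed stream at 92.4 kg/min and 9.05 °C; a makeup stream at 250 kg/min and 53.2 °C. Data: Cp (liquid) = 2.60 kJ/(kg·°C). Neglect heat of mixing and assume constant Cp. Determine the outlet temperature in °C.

T_out = 41.6 °C

Energy balance with Q = 0: Σ ṁᵢCp,ᵢ(T_out − Tᵢ) = 0
Σ ṁᵢCp,ᵢTᵢ = 17.2×2.60×48.8 + 92.4×2.60×9.05 + 250×2.60×53.2 = 38937
Σ ṁᵢCp,ᵢ = 17.2×2.60 + 92.4×2.60 + 250×2.60 = 934.96
T_out = 38937 / 934.96 = 41.645 °C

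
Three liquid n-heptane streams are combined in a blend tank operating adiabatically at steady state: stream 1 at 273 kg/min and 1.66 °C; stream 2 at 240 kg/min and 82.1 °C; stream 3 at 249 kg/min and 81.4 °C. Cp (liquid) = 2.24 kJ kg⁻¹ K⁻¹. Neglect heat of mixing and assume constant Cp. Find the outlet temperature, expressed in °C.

Adiabatic, steady state ⇒ Σ ṁᵢCp,ᵢ(T_out − Tᵢ) = 0
T_out = Σ ṁᵢCp,ᵢTᵢ / Σ ṁᵢCp,ᵢ
      = 90554 / 1706.9 = 53.052 °C

T_out = 53.1 °C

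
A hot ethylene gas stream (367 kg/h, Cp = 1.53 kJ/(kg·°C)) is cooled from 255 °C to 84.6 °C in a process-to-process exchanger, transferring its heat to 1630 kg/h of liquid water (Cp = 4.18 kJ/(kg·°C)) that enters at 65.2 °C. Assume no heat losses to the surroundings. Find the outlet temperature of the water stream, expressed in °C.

T_c,out = 79.2 °C

Heat released by hot stream: Q = 367 × 1.53 × (255 − 84.6) = 95681 kJ/h
Energy balance on cold side (adiabatic exchanger): Q = ṁ_c·Cp_c·(T_c,out − T_c,in)
T_c,out = 65.2 + 95681/(1630 × 4.18) = 79.243 °C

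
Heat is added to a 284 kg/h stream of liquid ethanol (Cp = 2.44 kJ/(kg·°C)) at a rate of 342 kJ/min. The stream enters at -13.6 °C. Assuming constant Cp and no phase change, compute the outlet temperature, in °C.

Q = 342 kJ/min = 20520 kJ/h
ΔT = Q/(ṁ·Cp) = 20520/(284×2.44) = 29.612 K
T_out = -13.6 + 29.612 = 16.012 °C

T_out = 16.0 °C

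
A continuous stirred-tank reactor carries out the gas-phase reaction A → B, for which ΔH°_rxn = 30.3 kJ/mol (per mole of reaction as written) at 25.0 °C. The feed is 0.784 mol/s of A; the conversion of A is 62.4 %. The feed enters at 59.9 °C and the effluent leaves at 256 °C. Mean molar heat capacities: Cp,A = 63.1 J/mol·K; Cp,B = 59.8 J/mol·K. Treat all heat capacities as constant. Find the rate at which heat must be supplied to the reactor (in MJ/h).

Q_in = 86.9 MJ/h

Extent of reaction ξ = 0.624 × 0.784 = 0.48922 mol/s
Reaction term: ξ·ΔH°_rxn = 0.48922 × 30.3 = 14.823 kJ/s
Sensible, feed 59.9→25 °C: -1.7265 kJ/s
Outlet flows (mol/s): A 0.29478, B 0.48922
Sensible, products 25→256 °C: 11.055 kJ/s
Q = ΔH = 24.151 kJ/s = 24.151 kW
Heat supplied = 86.945 MJ/h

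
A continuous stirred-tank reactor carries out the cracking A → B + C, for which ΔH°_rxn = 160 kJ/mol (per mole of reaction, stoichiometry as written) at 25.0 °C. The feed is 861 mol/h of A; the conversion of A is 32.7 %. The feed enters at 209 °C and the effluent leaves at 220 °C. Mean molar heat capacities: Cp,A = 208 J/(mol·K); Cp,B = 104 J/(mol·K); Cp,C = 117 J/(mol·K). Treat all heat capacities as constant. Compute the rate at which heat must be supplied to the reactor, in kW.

Q_in = 13.3 kW

Extent of reaction ξ = 0.327 × 861 = 281.55 mol/h
Reaction term: ξ·ΔH°_rxn = 281.55 × 160 = 45048 kJ/h
Sensible, feed 209→25 °C: -32952 kJ/h
Outlet flows (mol/h): A 579.45, B 281.55, C 281.55
Sensible, products 25→220 °C: 35636 kJ/h
Q = ΔH = 47731 kJ/h = 13.259 kW
Heat supplied = 13.259 kW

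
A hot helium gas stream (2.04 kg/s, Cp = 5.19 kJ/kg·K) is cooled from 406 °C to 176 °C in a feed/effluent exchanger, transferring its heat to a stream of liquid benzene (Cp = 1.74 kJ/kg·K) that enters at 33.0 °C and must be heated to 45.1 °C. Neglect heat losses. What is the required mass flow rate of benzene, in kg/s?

Heat released by hot stream: Q = 2.04 × 5.19 × (406 − 176) = 2435.1 kJ/s
Energy balance on cold side (adiabatic exchanger): Q = ṁ_c·Cp_c·(T_c,out − T_c,in)
ṁ_c = 2435.1 / [1.74 × (45.1 − 33.0)] = 115.66 kg/s

ṁ_c = 116 kg/s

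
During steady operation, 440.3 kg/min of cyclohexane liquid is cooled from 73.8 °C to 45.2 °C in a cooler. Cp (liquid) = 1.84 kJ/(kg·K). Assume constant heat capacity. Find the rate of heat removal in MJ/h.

Q_c = 1390 MJ/h

Q = ṁ·Cp·ΔT = 440.3 × 1.84 × (45.2 − 73.8) = -23170 kJ/min
Converting: 23170 / 60 s = 386.17 kW
Cooling duty = 1390.2 MJ/h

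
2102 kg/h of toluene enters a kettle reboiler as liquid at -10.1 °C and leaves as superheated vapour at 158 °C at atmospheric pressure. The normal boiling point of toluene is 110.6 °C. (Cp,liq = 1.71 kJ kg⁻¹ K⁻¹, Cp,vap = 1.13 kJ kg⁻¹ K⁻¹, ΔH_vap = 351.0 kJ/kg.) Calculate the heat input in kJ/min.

liquid -10.1→110.6 °C: 206.4 kJ/kg
vaporisation at 110.6 °C: 351 kJ/kg
vapour 110.6→158 °C: 53.562 kJ/kg
Δh = 206.4 + 351 + 53.562 = 610.96 kJ/kg
Q = ṁ·Δh = 2102 kg/h × 610.96 kJ/kg = 1.2842e+06 kJ/h
|Q| = 356.73 kW = 21404 kJ/min

Q = 21400 kJ/min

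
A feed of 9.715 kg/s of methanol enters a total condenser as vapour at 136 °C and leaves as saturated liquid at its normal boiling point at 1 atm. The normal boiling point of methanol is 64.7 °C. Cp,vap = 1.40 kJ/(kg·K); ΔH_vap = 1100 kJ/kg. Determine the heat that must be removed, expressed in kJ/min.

vapour 136→64.7 °C: -99.82 kJ/kg
condensation at 64.7 °C: -1100 kJ/kg
Δh = -99.82 + -1100 = -1199.8 kJ/kg
Q = ṁ·Δh = 9.715 kg/s × -1199.8 kJ/kg = -11656 kJ/s
|Q| = 11656 kW = 699380 kJ/min

Q_c = 699000 kJ/min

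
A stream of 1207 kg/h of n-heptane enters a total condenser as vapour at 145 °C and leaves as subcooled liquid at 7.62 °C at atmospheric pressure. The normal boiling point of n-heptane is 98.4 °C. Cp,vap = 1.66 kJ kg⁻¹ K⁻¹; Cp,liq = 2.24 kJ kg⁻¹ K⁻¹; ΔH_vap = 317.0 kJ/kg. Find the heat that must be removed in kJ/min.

vapour 145→98.4 °C: -77.356 kJ/kg
condensation at 98.4 °C: -317 kJ/kg
liquid 98.4→7.62 °C: -203.35 kJ/kg
Δh = -77.356 + -317 + -203.35 = -597.7 kJ/kg
Q = ṁ·Δh = 1207 kg/h × -597.7 kJ/kg = -721430 kJ/h
|Q| = 200.4 kW = 12024 kJ/min

Q_c = 12000 kJ/min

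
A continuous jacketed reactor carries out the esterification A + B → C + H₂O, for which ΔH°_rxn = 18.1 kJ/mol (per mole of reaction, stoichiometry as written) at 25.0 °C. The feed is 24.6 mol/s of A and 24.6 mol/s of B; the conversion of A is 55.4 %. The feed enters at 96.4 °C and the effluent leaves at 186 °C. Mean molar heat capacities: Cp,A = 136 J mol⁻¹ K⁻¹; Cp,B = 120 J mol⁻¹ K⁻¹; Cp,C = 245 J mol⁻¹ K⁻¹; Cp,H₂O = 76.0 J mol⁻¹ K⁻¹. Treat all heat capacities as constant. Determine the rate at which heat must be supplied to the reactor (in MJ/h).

Extent of reaction ξ = 0.554 × 24.6 = 13.628 mol/s
Reaction term: ξ·ΔH°_rxn = 13.628 × 18.1 = 246.67 kJ/s
Sensible, feed 96.4→25 °C: -449.65 kJ/s
Outlet flows (mol/s): A 10.972, B 10.972, C 13.628, H₂O 13.628
Sensible, products 25→186 °C: 1156.5 kJ/s
Q = ΔH = 953.56 kJ/s = 953.56 kW
Heat supplied = 3432.8 MJ/h

Q_in = 3430 MJ/h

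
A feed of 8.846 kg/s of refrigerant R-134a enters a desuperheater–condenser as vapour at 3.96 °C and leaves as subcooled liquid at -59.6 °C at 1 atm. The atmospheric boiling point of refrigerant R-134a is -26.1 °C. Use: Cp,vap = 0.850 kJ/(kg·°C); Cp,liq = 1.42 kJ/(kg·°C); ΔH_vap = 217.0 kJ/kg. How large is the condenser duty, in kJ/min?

vapour 3.96→-26.1 °C: -25.551 kJ/kg
condensation at -26.1 °C: -217 kJ/kg
liquid -26.1→-59.6 °C: -47.57 kJ/kg
Δh = -25.551 + -217 + -47.57 = -290.12 kJ/kg
Q = ṁ·Δh = 8.846 kg/s × -290.12 kJ/kg = -2566.4 kJ/s
|Q| = 2566.4 kW = 153980 kJ/min

Q_c = 154000 kJ/min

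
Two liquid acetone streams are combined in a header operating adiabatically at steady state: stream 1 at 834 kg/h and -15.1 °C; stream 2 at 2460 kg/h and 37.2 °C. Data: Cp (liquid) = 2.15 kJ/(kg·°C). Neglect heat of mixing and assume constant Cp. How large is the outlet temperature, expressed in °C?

Energy balance with Q = 0: Σ ṁᵢCp,ᵢ(T_out − Tᵢ) = 0
Σ ṁᵢCp,ᵢTᵢ = 834×2.15×-15.1 + 2460×2.15×37.2 = 169670
Σ ṁᵢCp,ᵢ = 834×2.15 + 2460×2.15 = 7082.1
T_out = 169670 / 7082.1 = 23.958 °C

T_out = 24.0 °C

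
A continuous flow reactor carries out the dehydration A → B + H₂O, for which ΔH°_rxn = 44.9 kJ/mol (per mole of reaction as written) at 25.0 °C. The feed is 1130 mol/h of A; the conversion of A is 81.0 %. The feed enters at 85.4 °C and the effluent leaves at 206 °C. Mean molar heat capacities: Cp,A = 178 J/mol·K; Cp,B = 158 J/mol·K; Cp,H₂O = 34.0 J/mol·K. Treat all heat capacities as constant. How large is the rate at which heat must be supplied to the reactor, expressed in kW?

Extent of reaction ξ = 0.810 × 1130 = 915.3 mol/h
Reaction term: ξ·ΔH°_rxn = 915.3 × 44.9 = 41097 kJ/h
Sensible, feed 85.4→25 °C: -12149 kJ/h
Outlet flows (mol/h): A 214.7, B 915.3, H₂O 915.3
Sensible, products 25→206 °C: 38726 kJ/h
Q = ΔH = 67674 kJ/h = 18.798 kW
Heat supplied = 18.798 kW

Q_in = 18.8 kW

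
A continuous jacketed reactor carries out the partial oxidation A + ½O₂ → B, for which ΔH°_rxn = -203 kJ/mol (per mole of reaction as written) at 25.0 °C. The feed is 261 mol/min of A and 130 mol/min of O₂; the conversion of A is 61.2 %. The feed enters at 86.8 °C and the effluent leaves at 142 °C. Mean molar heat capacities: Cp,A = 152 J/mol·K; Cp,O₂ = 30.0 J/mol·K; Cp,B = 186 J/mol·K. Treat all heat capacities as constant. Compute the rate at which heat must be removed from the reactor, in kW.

Q_out = 494 kW

Extent of reaction ξ = 0.612 × 261 = 159.73 mol/min
Reaction term: ξ·ΔH°_rxn = 159.73 × -203 = -32426 kJ/min
Sensible, feed 86.8→25 °C: -2692.7 kJ/min
Outlet flows (mol/min): A 101.27, O₂ 50.134, B 159.73
Sensible, products 25→142 °C: 5453 kJ/min
Q = ΔH = -29665 kJ/min = -494.42 kW
Heat removed = 494.42 kW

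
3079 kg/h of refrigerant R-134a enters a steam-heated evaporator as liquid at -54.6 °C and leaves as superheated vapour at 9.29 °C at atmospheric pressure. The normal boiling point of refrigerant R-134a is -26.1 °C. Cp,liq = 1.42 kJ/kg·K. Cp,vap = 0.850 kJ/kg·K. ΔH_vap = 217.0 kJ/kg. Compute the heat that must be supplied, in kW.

Q = 246 kW

liquid -54.6→-26.1 °C: 40.47 kJ/kg
vaporisation at -26.1 °C: 217 kJ/kg
vapour -26.1→9.29 °C: 30.081 kJ/kg
Δh = 40.47 + 217 + 30.081 = 287.55 kJ/kg
Q = ṁ·Δh = 3079 kg/h × 287.55 kJ/kg = 885370 kJ/h
|Q| = 245.94 kW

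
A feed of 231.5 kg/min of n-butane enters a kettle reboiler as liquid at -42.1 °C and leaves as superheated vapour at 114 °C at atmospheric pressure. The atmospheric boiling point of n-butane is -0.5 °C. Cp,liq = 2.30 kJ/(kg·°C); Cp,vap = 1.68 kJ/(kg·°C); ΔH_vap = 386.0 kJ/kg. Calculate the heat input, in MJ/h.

liquid -42.1→-0.5 °C: 95.68 kJ/kg
vaporisation at -0.5 °C: 386 kJ/kg
vapour -0.5→114 °C: 192.36 kJ/kg
Δh = 95.68 + 386 + 192.36 = 674.04 kJ/kg
Q = ṁ·Δh = 231.5 kg/min × 674.04 kJ/kg = 156040 kJ/min
|Q| = 2600.7 kW = 9362.4 MJ/h

Q = 9360 MJ/h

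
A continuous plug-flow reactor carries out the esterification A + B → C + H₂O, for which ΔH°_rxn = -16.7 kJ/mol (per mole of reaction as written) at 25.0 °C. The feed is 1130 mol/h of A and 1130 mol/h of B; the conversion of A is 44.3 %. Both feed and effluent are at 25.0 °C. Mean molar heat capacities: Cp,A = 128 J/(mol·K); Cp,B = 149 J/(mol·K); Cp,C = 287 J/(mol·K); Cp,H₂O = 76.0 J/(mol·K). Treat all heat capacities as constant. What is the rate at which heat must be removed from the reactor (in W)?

Q_out = 2320 W

Extent of reaction ξ = 0.443 × 1130 = 500.59 mol/h
Reaction term: ξ·ΔH°_rxn = 500.59 × -16.7 = -8359.9 kJ/h
Q = ΔH = -8359.9 kJ/h = -2.3222 kW
Heat removed = 2322.2 W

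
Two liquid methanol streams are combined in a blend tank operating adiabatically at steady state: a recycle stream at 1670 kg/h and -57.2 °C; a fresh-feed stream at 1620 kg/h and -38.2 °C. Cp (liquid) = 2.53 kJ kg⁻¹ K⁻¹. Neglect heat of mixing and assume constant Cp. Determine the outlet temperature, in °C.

T_out = -47.8 °C

No heat crosses the boundary, so H_out = H_in.
Σ ṁᵢCp,ᵢTᵢ = 1670×2.53×-57.2 + 1620×2.53×-38.2 = -398240
Σ ṁᵢCp,ᵢ = 1670×2.53 + 1620×2.53 = 8323.7
T_out = -398240 / 8323.7 = -47.844 °C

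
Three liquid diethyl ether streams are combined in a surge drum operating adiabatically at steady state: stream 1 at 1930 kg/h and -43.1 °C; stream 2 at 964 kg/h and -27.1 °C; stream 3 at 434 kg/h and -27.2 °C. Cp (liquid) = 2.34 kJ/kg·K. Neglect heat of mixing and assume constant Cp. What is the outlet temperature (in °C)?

T_out = -36.4 °C

Energy balance with Q = 0: Σ ṁᵢCp,ᵢ(T_out − Tᵢ) = 0
Σ ṁᵢCp,ᵢTᵢ = 1930×2.34×-43.1 + 964×2.34×-27.1 + 434×2.34×-27.2 = -283400
Σ ṁᵢCp,ᵢ = 1930×2.34 + 964×2.34 + 434×2.34 = 7787.5
T_out = -283400 / 7787.5 = -36.392 °C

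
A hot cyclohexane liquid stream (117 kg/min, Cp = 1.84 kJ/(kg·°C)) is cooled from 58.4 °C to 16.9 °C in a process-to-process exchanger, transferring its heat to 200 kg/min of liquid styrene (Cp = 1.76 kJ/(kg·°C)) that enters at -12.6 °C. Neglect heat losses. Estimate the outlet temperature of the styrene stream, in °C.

Heat released by hot stream: Q = 117 × 1.84 × (58.4 − 16.9) = 8934.1 kJ/min
Energy balance on cold side (adiabatic exchanger): Q = ṁ_c·Cp_c·(T_c,out − T_c,in)
T_c,out = -12.6 + 8934.1/(200 × 1.76) = 12.781 °C

T_c,out = 12.8 °C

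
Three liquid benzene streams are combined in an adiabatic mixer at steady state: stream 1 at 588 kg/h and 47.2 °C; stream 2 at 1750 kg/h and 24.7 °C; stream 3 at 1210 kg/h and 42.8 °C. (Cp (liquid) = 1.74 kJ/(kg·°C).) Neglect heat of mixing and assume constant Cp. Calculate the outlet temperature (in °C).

Energy balance with Q = 0: Σ ṁᵢCp,ᵢ(T_out − Tᵢ) = 0
Σ ṁᵢCp,ᵢTᵢ = 588×1.74×47.2 + 1750×1.74×24.7 + 1210×1.74×42.8 = 213610
Σ ṁᵢCp,ᵢ = 588×1.74 + 1750×1.74 + 1210×1.74 = 6173.5
T_out = 213610 / 6173.5 = 34.602 °C

T_out = 34.6 °C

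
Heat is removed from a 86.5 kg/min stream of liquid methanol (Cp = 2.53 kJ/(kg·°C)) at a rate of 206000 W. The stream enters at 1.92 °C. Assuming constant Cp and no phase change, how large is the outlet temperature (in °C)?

Q = 206000 W = 12360 kJ/min
ΔT = Q/(ṁ·Cp) = 12360/(86.5×2.53) = 56.478 K
T_out = 1.92 − 56.478 = -54.558 °C

T_out = -54.6 °C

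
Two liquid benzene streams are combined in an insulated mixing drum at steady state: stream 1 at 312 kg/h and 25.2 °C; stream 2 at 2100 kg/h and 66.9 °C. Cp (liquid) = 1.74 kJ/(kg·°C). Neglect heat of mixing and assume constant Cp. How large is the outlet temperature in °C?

Energy balance with Q = 0: Σ ṁᵢCp,ᵢ(T_out − Tᵢ) = 0
Σ ṁᵢCp,ᵢTᵢ = 312×1.74×25.2 + 2100×1.74×66.9 = 258130
Σ ṁᵢCp,ᵢ = 312×1.74 + 2100×1.74 = 4196.9
T_out = 258130 / 4196.9 = 61.506 °C

T_out = 61.5 °C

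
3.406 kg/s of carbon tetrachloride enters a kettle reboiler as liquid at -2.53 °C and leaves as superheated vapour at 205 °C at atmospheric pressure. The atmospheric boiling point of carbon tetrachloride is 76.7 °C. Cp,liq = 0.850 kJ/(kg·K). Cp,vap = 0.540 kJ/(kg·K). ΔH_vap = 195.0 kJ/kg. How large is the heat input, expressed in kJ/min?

Q = 67800 kJ/min

liquid -2.53→76.7 °C: 67.346 kJ/kg
vaporisation at 76.7 °C: 195 kJ/kg
vapour 76.7→205 °C: 69.282 kJ/kg
Δh = 67.346 + 195 + 69.282 = 331.63 kJ/kg
Q = ṁ·Δh = 3.406 kg/s × 331.63 kJ/kg = 1129.5 kJ/s
|Q| = 1129.5 kW = 67771 kJ/min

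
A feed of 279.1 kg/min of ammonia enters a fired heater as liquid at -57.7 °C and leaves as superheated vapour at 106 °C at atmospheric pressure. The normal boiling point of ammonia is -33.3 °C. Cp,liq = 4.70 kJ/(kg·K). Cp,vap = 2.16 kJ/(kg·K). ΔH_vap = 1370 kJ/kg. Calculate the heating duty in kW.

liquid -57.7→-33.3 °C: 114.68 kJ/kg
vaporisation at -33.3 °C: 1370 kJ/kg
vapour -33.3→106 °C: 300.89 kJ/kg
Δh = 114.68 + 1370 + 300.89 = 1785.6 kJ/kg
Q = ṁ·Δh = 279.1 kg/min × 1785.6 kJ/kg = 498350 kJ/min
|Q| = 8305.9 kW

Q = 8310 kW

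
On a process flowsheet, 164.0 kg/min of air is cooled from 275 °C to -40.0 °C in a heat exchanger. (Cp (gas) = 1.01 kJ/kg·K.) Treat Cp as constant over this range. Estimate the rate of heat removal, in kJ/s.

Q = ṁ·Cp·ΔT = 164.0 × 1.01 × (-40.0 − 275) = -52177 kJ/min
Converting: 52177 / 60 s = 869.61 kW

Q_c = 870 kJ/s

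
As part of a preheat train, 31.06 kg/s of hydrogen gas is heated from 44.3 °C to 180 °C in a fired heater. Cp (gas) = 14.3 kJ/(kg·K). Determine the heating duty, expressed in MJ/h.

Q = 217000 MJ/h

Q = ṁ·Cp·ΔT = 31.06 × 14.3 × (180 − 44.3) = 60272 kJ/s
Heating duty = 216980 MJ/h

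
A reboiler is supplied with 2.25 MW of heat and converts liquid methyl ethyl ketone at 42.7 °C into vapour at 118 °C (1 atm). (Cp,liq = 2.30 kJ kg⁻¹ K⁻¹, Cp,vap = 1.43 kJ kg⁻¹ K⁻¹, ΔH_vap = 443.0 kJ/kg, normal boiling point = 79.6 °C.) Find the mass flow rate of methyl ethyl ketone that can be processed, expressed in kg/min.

Δh = 2.30×(79.6−42.7) + 443.0 + 1.43×(118−79.6) = 582.78 kJ/kg
Q = 2.25 MW = 2250 kJ/s = 135000 kJ/min
ṁ = Q/Δh = 135000 / 582.78 = 231.65 kg/min

ṁ = 232 kg/min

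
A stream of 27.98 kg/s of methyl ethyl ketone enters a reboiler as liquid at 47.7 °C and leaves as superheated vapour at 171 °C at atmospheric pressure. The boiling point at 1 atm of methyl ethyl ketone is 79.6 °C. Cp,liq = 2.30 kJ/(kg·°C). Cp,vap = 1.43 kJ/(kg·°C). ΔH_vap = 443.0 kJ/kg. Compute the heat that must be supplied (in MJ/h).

Q = 65200 MJ/h

liquid 47.7→79.6 °C: 73.37 kJ/kg
vaporisation at 79.6 °C: 443 kJ/kg
vapour 79.6→171 °C: 130.7 kJ/kg
Δh = 73.37 + 443 + 130.7 = 647.07 kJ/kg
Q = ṁ·Δh = 27.98 kg/s × 647.07 kJ/kg = 18105 kJ/s
|Q| = 18105 kW = 65178 MJ/h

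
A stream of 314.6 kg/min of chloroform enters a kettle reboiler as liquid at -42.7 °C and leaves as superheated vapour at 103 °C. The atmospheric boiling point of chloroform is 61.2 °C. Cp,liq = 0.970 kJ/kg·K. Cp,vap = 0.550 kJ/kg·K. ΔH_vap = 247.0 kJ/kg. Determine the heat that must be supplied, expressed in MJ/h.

Q = 7000 MJ/h

liquid -42.7→61.2 °C: 100.78 kJ/kg
vaporisation at 61.2 °C: 247 kJ/kg
vapour 61.2→103 °C: 22.99 kJ/kg
Δh = 100.78 + 247 + 22.99 = 370.77 kJ/kg
Q = ṁ·Δh = 314.6 kg/min × 370.77 kJ/kg = 116650 kJ/min
|Q| = 1944.1 kW = 6998.7 MJ/h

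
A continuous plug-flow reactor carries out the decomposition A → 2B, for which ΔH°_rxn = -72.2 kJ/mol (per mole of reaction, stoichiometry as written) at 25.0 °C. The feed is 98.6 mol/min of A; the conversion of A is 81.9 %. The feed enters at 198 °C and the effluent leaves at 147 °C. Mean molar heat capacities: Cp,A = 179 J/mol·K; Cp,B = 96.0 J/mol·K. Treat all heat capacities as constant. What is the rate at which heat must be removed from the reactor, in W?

Q_out = 110000 W

Extent of reaction ξ = 0.819 × 98.6 = 80.753 mol/min
Reaction term: ξ·ΔH°_rxn = 80.753 × -72.2 = -5830.4 kJ/min
Sensible, feed 198→25 °C: -3053.3 kJ/min
Outlet flows (mol/min): A 17.847, B 161.51
Sensible, products 25→147 °C: 2281.3 kJ/min
Q = ΔH = -6602.4 kJ/min = -110.04 kW
Heat removed = 110040 W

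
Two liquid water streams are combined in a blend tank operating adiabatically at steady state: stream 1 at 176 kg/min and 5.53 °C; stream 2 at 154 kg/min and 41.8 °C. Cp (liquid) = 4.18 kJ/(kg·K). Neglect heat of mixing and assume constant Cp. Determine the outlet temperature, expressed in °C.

T_out = 22.5 °C

Adiabatic, steady state ⇒ Σ ṁᵢCp,ᵢ(T_out − Tᵢ) = 0
Σ ṁᵢCp,ᵢTᵢ = 176×4.18×5.53 + 154×4.18×41.8 = 30976
Σ ṁᵢCp,ᵢ = 176×4.18 + 154×4.18 = 1379.4
T_out = 30976 / 1379.4 = 22.456 °C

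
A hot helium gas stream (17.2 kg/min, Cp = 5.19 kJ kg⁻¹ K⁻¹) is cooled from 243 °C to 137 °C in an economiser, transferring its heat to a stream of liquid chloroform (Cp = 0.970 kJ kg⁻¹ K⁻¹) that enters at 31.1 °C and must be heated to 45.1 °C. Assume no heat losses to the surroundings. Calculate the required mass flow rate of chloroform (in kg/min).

Heat released by hot stream: Q = 17.2 × 5.19 × (243 − 137) = 9462.4 kJ/min
Energy balance on cold side (adiabatic exchanger): Q = ṁ_c·Cp_c·(T_c,out − T_c,in)
ṁ_c = 9462.4 / [0.970 × (45.1 − 31.1)] = 696.79 kg/min

ṁ_c = 697 kg/min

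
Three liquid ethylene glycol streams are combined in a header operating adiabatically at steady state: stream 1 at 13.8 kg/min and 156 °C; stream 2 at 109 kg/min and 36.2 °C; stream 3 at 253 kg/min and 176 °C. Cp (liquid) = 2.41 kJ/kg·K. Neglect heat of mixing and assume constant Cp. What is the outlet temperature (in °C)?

Energy balance with Q = 0: Σ ṁᵢCp,ᵢ(T_out − Tᵢ) = 0
T_out = Σ ṁᵢCp,ᵢTᵢ / Σ ṁᵢCp,ᵢ
      = 122010 / 905.68 = 134.72 °C

T_out = 135 °C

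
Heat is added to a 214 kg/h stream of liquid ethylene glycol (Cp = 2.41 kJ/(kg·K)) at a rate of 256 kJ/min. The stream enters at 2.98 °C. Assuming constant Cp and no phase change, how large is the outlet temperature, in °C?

T_out = 32.8 °C

Q = 256 kJ/min = 15360 kJ/h
ΔT = Q/(ṁ·Cp) = 15360/(214×2.41) = 29.782 K
T_out = 2.98 + 29.782 = 32.762 °C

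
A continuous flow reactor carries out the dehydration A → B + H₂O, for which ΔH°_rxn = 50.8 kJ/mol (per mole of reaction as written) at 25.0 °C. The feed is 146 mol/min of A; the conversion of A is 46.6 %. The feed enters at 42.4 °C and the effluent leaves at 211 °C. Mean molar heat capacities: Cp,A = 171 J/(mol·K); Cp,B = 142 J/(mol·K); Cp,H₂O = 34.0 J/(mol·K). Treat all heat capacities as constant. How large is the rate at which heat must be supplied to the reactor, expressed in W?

Extent of reaction ξ = 0.466 × 146 = 68.036 mol/min
Reaction term: ξ·ΔH°_rxn = 68.036 × 50.8 = 3456.2 kJ/min
Sensible, feed 42.4→25 °C: -434.41 kJ/min
Outlet flows (mol/min): A 77.964, B 68.036, H₂O 68.036
Sensible, products 25→211 °C: 4706.9 kJ/min
Q = ΔH = 7728.8 kJ/min = 128.81 kW
Heat supplied = 128810 W

Q_in = 129000 W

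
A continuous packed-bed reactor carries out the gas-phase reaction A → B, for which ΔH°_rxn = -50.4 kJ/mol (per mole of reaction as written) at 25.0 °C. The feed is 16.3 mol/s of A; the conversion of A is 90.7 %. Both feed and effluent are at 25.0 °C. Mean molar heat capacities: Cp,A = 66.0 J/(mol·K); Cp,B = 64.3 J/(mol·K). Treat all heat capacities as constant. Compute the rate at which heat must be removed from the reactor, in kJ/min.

Q_out = 44700 kJ/min

Extent of reaction ξ = 0.907 × 16.3 = 14.784 mol/s
Reaction term: ξ·ΔH°_rxn = 14.784 × -50.4 = -745.12 kJ/s
Q = ΔH = -745.12 kJ/s = -745.12 kW
Heat removed = 44707 kJ/min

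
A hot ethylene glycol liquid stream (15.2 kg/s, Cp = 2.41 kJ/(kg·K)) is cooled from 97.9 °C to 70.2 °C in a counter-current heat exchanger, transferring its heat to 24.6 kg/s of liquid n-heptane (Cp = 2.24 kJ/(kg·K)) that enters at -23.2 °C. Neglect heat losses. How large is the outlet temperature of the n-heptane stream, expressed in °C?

Heat released by hot stream: Q = 15.2 × 2.41 × (97.9 − 70.2) = 1014.7 kJ/s
Energy balance on cold side (adiabatic exchanger): Q = ṁ_c·Cp_c·(T_c,out − T_c,in)
T_c,out = -23.2 + 1014.7/(24.6 × 2.24) = -4.7856 °C

T_c,out = -4.79 °C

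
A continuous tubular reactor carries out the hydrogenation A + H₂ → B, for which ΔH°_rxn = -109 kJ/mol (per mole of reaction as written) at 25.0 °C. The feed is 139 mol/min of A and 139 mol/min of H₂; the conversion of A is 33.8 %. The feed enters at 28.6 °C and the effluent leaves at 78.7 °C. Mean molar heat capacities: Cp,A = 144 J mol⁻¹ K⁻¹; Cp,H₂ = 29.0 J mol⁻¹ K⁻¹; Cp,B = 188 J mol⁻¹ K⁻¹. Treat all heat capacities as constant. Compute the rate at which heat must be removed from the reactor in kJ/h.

Q_out = 233000 kJ/h

Extent of reaction ξ = 0.338 × 139 = 46.982 mol/min
Reaction term: ξ·ΔH°_rxn = 46.982 × -109 = -5121 kJ/min
Sensible, feed 28.6→25 °C: -86.569 kJ/min
Outlet flows (mol/min): A 92.018, H₂ 92.018, B 46.982
Sensible, products 25→78.7 °C: 1329.2 kJ/min
Q = ΔH = -3878.4 kJ/min = -64.641 kW
Heat removed = 232710 kJ/h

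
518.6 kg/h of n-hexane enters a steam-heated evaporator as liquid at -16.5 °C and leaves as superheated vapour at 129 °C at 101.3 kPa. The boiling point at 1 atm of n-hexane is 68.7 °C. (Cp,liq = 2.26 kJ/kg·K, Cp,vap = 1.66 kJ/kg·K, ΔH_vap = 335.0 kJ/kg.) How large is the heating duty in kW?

Q = 90.4 kW

liquid -16.5→68.7 °C: 192.55 kJ/kg
vaporisation at 68.7 °C: 335 kJ/kg
vapour 68.7→129 °C: 100.1 kJ/kg
Δh = 192.55 + 335 + 100.1 = 627.65 kJ/kg
Q = ṁ·Δh = 518.6 kg/h × 627.65 kJ/kg = 325500 kJ/h
|Q| = 90.416 kW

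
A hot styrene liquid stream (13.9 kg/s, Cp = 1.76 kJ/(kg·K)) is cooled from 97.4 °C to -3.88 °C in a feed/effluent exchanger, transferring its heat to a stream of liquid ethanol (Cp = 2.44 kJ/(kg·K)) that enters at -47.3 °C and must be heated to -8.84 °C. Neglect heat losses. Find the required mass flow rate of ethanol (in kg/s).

Heat released by hot stream: Q = 13.9 × 1.76 × (97.4 − -3.88) = 2477.7 kJ/s
Energy balance on cold side (adiabatic exchanger): Q = ṁ_c·Cp_c·(T_c,out − T_c,in)
ṁ_c = 2477.7 / [2.44 × (-8.84 − -47.3)] = 26.403 kg/s

ṁ_c = 26.4 kg/s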